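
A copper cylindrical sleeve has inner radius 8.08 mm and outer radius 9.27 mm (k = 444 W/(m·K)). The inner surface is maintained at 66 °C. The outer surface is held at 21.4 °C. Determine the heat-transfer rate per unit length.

Q' = 906 kW/m

Q' = 2πk·ΔT/ln(r₂/r₁) = 2π × 444 × 44.6 / ln(0.00927/0.00808) = 9.06×10^5 W/m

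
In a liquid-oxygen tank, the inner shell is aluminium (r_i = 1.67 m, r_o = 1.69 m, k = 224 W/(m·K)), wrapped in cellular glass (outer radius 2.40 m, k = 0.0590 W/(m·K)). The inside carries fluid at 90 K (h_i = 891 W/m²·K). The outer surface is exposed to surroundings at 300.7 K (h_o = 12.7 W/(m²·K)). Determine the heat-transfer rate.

Q = 888 W

Resistance network (inner→outer):
  R_conv,in = 1/(4πr²h) = 1/(4π·1.67²·891) = 3.202×10^-5 K/W
  R_aluminium = (1/1.67 − 1/1.69)/(4πk) = 0.007086/(4π·224) = 2.517×10^-6 K/W
  R_cellular glass = (1/1.69 − 1/2.40)/(4πk) = 0.1750/(4π·0.0590) = 0.2361 K/W
  R_conv,out = 1/(4πr²h) = 1/(4π·2.40²·12.7) = 0.001088 K/W
ΣR = 3.202×10^-5 + 2.517×10^-6 + 0.2361 + 0.001088 = 0.2372 K/W
Q = ΔT/ΣR = (90 K − 300.7 K)/0.2372 = -888 W
(Negative Q ⇒ heat flows inward; heat gain = 888 W.)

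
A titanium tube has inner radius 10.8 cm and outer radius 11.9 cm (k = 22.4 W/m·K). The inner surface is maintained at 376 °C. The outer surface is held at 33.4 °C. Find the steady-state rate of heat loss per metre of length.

Q' = 2πk·ΔT/ln(r₂/r₁) = 2π × 22.4 × 342.6 / ln(0.119/0.108) = 4.97×10^5 W/m

Q' = 4.97×10^5 W/m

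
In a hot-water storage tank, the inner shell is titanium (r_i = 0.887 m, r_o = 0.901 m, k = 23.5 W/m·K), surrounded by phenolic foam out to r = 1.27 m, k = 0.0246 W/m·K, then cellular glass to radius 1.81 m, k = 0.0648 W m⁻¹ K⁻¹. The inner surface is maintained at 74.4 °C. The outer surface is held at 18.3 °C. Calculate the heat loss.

Treat each layer as a resistance in series:
  R_titanium = (1/0.887 − 1/0.901)/(4πk) = 0.01752/(4π·23.5) = 5.932×10^-5 K/W
  R_phenolic foam = (1/0.901 − 1/1.27)/(4πk) = 0.3225/(4π·0.0246) = 1.043 K/W
  R_cellular glass = (1/1.27 − 1/1.81)/(4πk) = 0.2349/(4π·0.0648) = 0.2885 K/W
ΣR = 5.932×10^-5 + 1.043 + 0.2885 = 1.332 K/W
Q = ΔT/ΣR = (74.4 °C − 18.3 °C)/1.332 = 42.1 W

Q = 42.1 W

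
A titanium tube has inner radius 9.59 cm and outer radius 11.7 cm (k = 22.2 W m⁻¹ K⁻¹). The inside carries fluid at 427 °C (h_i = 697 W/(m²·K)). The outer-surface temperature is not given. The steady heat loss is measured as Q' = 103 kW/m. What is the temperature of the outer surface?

T_out = 34.9 °C

Series resistances:
  R'_conv,in = 1/(2πr h) = 1/(2π·0.0959·697) = 0.002381 m·K/W
  R'_titanium = ln(0.117/0.0959)/(2πk) = 0.1989/(2π·22.2) = 0.001426 m·K/W
ΣR = 0.003807 m·K/W
ΔT = Q'·ΣR = 1.03×10^5 × 0.003807 = 392.1 K
Heat flows outward, so T_out = T_in − ΔT = 427 − 392.1 = 34.9 °C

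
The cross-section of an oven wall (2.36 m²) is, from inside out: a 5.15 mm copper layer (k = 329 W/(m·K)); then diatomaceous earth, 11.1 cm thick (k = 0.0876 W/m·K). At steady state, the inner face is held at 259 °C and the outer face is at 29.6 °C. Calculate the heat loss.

Series thermal resistances, inner to outer:
  R_copper = L/(kA) = 0.00515/(329·2.36) = 6.633×10^-6 K/W
  R_diatomaceous earth = L/(kA) = 0.111/(0.0876·2.36) = 0.5369 K/W
ΣR = 6.633×10^-6 + 0.5369 = 0.5369 K/W
Q = ΔT/ΣR = (259 °C − 29.6 °C)/0.5369 = 427 W

Q = 427 W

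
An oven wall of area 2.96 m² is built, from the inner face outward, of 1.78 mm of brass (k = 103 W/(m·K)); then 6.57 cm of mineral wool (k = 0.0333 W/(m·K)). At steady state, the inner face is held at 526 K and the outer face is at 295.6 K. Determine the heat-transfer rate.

Treat each layer as a resistance in series:
  R_brass = L/(kA) = 0.00178/(103·2.96) = 5.838×10^-6 K/W
  R_mineral wool = L/(kA) = 0.0657/(0.0333·2.96) = 0.6665 K/W
ΣR = 5.838×10^-6 + 0.6665 = 0.6665 K/W
Q = ΔT/ΣR = (526 K − 295.6 K)/0.6665 = 346 W

Q = 346 W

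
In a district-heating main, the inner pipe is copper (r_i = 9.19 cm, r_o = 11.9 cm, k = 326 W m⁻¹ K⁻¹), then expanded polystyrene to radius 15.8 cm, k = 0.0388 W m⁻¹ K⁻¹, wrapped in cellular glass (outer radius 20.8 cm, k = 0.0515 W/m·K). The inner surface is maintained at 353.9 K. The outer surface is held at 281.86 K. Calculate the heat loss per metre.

Q' = 35.8 W/m

Series thermal resistances, inner to outer:
  R'_copper = ln(0.119/0.0919)/(2πk) = 0.2584/(2π·326) = 1.262×10^-4 m·K/W
  R'_expanded polystyrene = ln(0.158/0.119)/(2πk) = 0.2835/(2π·0.0388) = 1.163 m·K/W
  R'_cellular glass = ln(0.208/0.158)/(2πk) = 0.2749/(2π·0.0515) = 0.8497 m·K/W
ΣR = 1.262×10^-4 + 1.163 + 0.8497 = 2.013 m·K/W
Q' = ΔT/ΣR = (353.9 K − 281.86 K)/2.013 = 35.8 W/m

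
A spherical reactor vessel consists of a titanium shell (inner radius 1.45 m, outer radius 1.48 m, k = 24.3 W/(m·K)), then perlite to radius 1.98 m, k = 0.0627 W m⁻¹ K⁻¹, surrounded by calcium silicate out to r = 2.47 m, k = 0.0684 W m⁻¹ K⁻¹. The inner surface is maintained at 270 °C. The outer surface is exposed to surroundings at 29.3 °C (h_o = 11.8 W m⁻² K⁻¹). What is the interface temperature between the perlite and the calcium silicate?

T = 114 °C

Resistance network (inner→outer):
  R_titanium = (1/1.45 − 1/1.48)/(4πk) = 0.01398/(4π·24.3) = 4.578×10^-5 K/W
  R_perlite = (1/1.48 − 1/1.98)/(4πk) = 0.1706/(4π·0.0627) = 0.2166 K/W
  R_calcium silicate = (1/1.98 − 1/2.47)/(4πk) = 0.1002/(4π·0.0684) = 0.1166 K/W
  R_conv,out = 1/(4πr²h) = 1/(4π·2.47²·11.8) = 0.001105 K/W
ΣR = 4.578×10^-5 + 0.2166 + 0.1166 + 0.001105 = 0.3344 K/W
Q = ΔT/ΣR = (270 °C − 29.3 °C)/0.3344 = 719.8 W
From the inner boundary to the perlite/calcium silicate interface, ΣR_partial = 0.2166 K/W.
T_interface = T_in − Q·ΣR_partial = 270 °C − (719.8)(0.2166) = 114 °C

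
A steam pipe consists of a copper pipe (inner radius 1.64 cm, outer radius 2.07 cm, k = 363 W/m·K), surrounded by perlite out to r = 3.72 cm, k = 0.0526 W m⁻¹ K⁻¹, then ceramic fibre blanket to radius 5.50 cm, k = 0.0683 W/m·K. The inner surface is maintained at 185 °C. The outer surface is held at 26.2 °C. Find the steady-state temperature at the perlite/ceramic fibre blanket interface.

T = 80.1 °C

Resistance network (inner→outer):
  R'_copper = ln(0.0207/0.0164)/(2πk) = 0.2329/(2π·363) = 1.021×10^-4 m·K/W
  R'_perlite = ln(0.0372/0.0207)/(2πk) = 0.5862/(2π·0.0526) = 1.774 m·K/W
  R'_ceramic fibre blanket = ln(0.0550/0.0372)/(2πk) = 0.3910/(2π·0.0683) = 0.9112 m·K/W
ΣR = 1.021×10^-4 + 1.774 + 0.9112 = 2.685 m·K/W
Q' = ΔT/ΣR = (185 °C − 26.2 °C)/2.685 = 59.14 W/m
From the inner boundary to the perlite/ceramic fibre blanket interface, ΣR_partial = 1.774 m·K/W.
T_interface = T_in − Q'·ΣR_partial = 185 °C − (59.14)(1.774) = 80.1 °C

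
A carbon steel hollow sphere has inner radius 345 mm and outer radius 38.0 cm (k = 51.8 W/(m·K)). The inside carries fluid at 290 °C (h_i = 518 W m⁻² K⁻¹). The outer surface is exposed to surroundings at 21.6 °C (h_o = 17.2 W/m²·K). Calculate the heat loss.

Q = 7.95 kW

Treat each layer as a resistance in series:
  R_conv,in = 1/(4πr²h) = 1/(4π·0.345²·518) = 0.001291 K/W
  R_carbon steel = (1/0.345 − 1/0.380)/(4πk) = 0.2670/(4π·51.8) = 4.101×10^-4 K/W
  R_conv,out = 1/(4πr²h) = 1/(4π·0.380²·17.2) = 0.03204 K/W
ΣR = 0.001291 + 4.101×10^-4 + 0.03204 = 0.03374 K/W
Q = ΔT/ΣR = (290 °C − 21.6 °C)/0.03374 = 7950 W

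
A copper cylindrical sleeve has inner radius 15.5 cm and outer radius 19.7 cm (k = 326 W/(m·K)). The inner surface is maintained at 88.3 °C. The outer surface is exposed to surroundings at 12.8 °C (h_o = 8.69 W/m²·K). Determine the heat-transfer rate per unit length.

Q' = 811 W/m

Series thermal resistances, inner to outer:
  R'_copper = ln(0.197/0.155)/(2πk) = 0.2398/(2π·326) = 1.171×10^-4 m·K/W
  R'_conv,out = 1/(2πr h) = 1/(2π·0.197·8.69) = 0.09297 m·K/W
ΣR = 1.171×10^-4 + 0.09297 = 0.09309 m·K/W
Q' = ΔT/ΣR = (88.3 °C − 12.8 °C)/0.09309 = 811 W/m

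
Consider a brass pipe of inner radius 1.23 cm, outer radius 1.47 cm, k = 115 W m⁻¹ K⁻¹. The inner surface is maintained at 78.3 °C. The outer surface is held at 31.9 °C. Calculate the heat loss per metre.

Q' = 188 kW/m

Q' = 2πk·ΔT/ln(r₂/r₁) = 2π × 115 × 46.4 / ln(0.0147/0.0123) = 1.88×10^5 W/m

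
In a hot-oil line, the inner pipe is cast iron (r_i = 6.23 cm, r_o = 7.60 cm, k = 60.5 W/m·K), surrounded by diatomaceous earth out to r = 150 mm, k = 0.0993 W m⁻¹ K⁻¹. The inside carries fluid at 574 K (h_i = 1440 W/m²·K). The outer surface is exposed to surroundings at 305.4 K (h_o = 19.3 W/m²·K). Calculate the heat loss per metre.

Series thermal resistances, inner to outer:
  R'_conv,in = 1/(2πr h) = 1/(2π·0.0623·1440) = 0.001774 m·K/W
  R'_cast iron = ln(0.0760/0.0623)/(2πk) = 0.1988/(2π·60.5) = 5.229×10^-4 m·K/W
  R'_diatomaceous earth = ln(0.150/0.0760)/(2πk) = 0.6799/(2π·0.0993) = 1.090 m·K/W
  R'_conv,out = 1/(2πr h) = 1/(2π·0.150·19.3) = 0.05498 m·K/W
ΣR = 0.001774 + 5.229×10^-4 + 1.090 + 0.05498 = 1.147 m·K/W
Q' = ΔT/ΣR = (574 K − 305.4 K)/1.147 = 234 W/m

Q' = 234 W/m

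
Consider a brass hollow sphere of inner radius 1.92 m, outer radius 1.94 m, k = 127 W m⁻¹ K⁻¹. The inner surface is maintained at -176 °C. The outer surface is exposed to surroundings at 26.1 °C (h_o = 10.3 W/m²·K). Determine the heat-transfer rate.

Q = 98.3 kW

Series thermal resistances, inner to outer:
  R_brass = (1/1.92 − 1/1.94)/(4πk) = 0.005369/(4π·127) = 3.364×10^-6 K/W
  R_conv,out = 1/(4πr²h) = 1/(4π·1.94²·10.3) = 0.002053 K/W
ΣR = 3.364×10^-6 + 0.002053 = 0.002056 K/W
Q = ΔT/ΣR = (-176 °C − 26.1 °C)/0.002056 = -98300 W
(Negative Q ⇒ heat flows inward; heat gain = 98300 W.)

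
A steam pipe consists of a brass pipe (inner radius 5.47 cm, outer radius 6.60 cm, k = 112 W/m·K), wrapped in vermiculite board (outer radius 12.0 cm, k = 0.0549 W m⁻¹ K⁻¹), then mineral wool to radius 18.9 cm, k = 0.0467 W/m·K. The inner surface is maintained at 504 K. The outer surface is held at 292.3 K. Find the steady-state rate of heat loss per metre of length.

Q' = 64.5 W/m

Series thermal resistances, inner to outer:
  R'_brass = ln(0.0660/0.0547)/(2πk) = 0.1878/(2π·112) = 2.669×10^-4 m·K/W
  R'_vermiculite board = ln(0.120/0.0660)/(2πk) = 0.5978/(2π·0.0549) = 1.733 m·K/W
  R'_mineral wool = ln(0.189/0.120)/(2πk) = 0.4543/(2π·0.0467) = 1.548 m·K/W
ΣR = 2.669×10^-4 + 1.733 + 1.548 = 3.281 m·K/W
Q' = ΔT/ΣR = (504 K − 292.3 K)/3.281 = 64.5 W/m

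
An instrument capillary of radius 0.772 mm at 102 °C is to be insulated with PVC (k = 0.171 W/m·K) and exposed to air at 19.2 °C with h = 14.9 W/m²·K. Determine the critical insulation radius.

For a cylinder, r_cr = k_ins/h = 0.171/14.9 = 0.0115 m = 1.15 cm

r_cr = 1.15 cm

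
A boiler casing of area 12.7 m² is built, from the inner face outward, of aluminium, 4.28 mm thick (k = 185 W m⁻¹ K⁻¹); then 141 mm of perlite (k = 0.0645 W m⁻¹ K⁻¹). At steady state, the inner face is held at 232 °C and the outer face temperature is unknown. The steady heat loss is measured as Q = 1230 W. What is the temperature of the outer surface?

Sum the resistances:
  R_aluminium = L/(kA) = 0.00428/(185·12.7) = 1.822×10^-6 K/W
  R_perlite = L/(kA) = 0.141/(0.0645·12.7) = 0.1721 K/W
ΣR = 0.1721 K/W
ΔT = Q·ΣR = 1230 × 0.1721 = 211.7 K
Heat flows outward, so T_out = T_in − ΔT = 232 − 211.7 = 20.3 °C

T_out = 20.3 °C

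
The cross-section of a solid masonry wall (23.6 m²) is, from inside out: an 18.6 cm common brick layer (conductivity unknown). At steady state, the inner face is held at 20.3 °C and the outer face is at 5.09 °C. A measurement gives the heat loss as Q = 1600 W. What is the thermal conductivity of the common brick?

ΣR = ΔT/Q = |20.3 − 5.09|/1600 = 0.009506 K/W
L/(kA) = 0.009506 ⇒ k = 0.186/(0.009506·23.6) = 0.829 W/m·K

k = 0.829 W/m·K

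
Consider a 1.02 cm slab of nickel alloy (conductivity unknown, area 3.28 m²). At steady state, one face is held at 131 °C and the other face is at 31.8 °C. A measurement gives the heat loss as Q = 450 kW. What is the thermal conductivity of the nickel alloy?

ΣR = ΔT/Q = |131 − 31.8|/4.50×10^5 = 2.204×10^-4 K/W
L/(kA) = 2.204×10^-4 ⇒ k = 0.0102/(2.204×10^-4·3.28) = 14.1 W/m·K

k = 14.1 W/m·K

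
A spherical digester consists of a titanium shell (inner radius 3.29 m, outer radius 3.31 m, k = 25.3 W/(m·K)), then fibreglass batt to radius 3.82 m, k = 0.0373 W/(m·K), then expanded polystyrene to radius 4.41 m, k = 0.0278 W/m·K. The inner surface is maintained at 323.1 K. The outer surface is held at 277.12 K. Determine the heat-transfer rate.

Q = 247 W

Resistance network (inner→outer):
  R_titanium = (1/3.29 − 1/3.31)/(4πk) = 0.001837/(4π·25.3) = 5.777×10^-6 K/W
  R_fibreglass batt = (1/3.31 − 1/3.82)/(4πk) = 0.04033/(4π·0.0373) = 0.08605 K/W
  R_expanded polystyrene = (1/3.82 − 1/4.41)/(4πk) = 0.03502/(4π·0.0278) = 0.1003 K/W
ΣR = 5.777×10^-6 + 0.08605 + 0.1003 = 0.1864 K/W
Q = ΔT/ΣR = (323.1 K − 277.12 K)/0.1864 = 247 W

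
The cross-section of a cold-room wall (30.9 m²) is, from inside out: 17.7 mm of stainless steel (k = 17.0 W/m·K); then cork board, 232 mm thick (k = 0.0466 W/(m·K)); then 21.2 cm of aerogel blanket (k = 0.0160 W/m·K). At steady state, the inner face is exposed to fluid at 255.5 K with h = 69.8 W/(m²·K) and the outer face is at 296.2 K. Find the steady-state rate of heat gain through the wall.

Resistance network (inner→outer):
  R_conv,in = 1/(hA) = 1/(69.8·30.9) = 4.636×10^-4 K/W
  R_stainless steel = L/(kA) = 0.0177/(17.0·30.9) = 3.370×10^-5 K/W
  R_cork board = L/(kA) = 0.232/(0.0466·30.9) = 0.1611 K/W
  R_aerogel blanket = L/(kA) = 0.212/(0.0160·30.9) = 0.4288 K/W
ΣR = 4.636×10^-4 + 3.370×10^-5 + 0.1611 + 0.4288 = 0.5904 K/W
Q = ΔT/ΣR = (255.5 K − 296.2 K)/0.5904 = -68.9 W
(Negative Q ⇒ heat flows inward; heat gain = 68.9 W.)

Q = 68.9 W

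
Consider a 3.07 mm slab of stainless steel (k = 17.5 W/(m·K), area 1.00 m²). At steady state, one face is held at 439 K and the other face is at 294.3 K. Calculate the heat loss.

Q = kA·ΔT/L = 17.5 × 1.00 × |439 K − 294.3 K| / 0.00307 = 8.25×10^5 W

Q = 825 kW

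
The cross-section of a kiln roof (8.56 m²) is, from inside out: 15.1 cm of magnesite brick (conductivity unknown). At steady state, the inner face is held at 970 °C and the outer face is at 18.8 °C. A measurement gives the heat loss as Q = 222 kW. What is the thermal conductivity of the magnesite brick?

ΣR = ΔT/Q = |970 − 18.8|/2.22×10^5 = 0.004285 K/W
L/(kA) = 0.004285 ⇒ k = 0.151/(0.004285·8.56) = 4.12 W/m·K

k = 4.12 W/m·K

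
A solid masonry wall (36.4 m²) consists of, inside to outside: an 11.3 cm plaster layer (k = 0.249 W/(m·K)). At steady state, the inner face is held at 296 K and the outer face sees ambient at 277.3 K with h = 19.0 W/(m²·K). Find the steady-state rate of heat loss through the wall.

Treat each layer as a resistance in series:
  R_plaster = L/(kA) = 0.113/(0.249·36.4) = 0.01247 K/W
  R_conv,out = 1/(hA) = 1/(19.0·36.4) = 0.001446 K/W
ΣR = 0.01247 + 0.001446 = 0.01392 K/W
Q = ΔT/ΣR = (296 K − 277.3 K)/0.01392 = 1340 W

Q = 1340 W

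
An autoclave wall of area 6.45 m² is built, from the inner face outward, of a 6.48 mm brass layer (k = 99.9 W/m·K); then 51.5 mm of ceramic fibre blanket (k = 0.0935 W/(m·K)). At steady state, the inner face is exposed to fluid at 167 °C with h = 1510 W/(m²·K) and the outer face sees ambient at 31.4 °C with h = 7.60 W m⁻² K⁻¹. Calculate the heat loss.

Q = 1280 W

Resistance network (inner→outer):
  R_conv,in = 1/(hA) = 1/(1510·6.45) = 1.027×10^-4 K/W
  R_brass = L/(kA) = 0.00648/(99.9·6.45) = 1.006×10^-5 K/W
  R_ceramic fibre blanket = L/(kA) = 0.0515/(0.0935·6.45) = 0.08540 K/W
  R_conv,out = 1/(hA) = 1/(7.60·6.45) = 0.02040 K/W
ΣR = 1.027×10^-4 + 1.006×10^-5 + 0.08540 + 0.02040 = 0.1059 K/W
Q = ΔT/ΣR = (167 °C − 31.4 °C)/0.1059 = 1280 W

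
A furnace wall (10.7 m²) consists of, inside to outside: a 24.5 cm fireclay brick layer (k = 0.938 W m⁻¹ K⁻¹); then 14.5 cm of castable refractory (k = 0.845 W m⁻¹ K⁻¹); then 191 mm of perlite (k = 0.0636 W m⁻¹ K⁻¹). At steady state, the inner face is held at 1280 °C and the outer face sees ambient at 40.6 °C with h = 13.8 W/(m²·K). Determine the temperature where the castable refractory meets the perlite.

Series thermal resistances, inner to outer:
  R_fireclay brick = L/(kA) = 0.245/(0.938·10.7) = 0.02441 K/W
  R_castable refractory = L/(kA) = 0.145/(0.845·10.7) = 0.01604 K/W
  R_perlite = L/(kA) = 0.191/(0.0636·10.7) = 0.2807 K/W
  R_conv,out = 1/(hA) = 1/(13.8·10.7) = 0.006772 K/W
ΣR = 0.02441 + 0.01604 + 0.2807 + 0.006772 = 0.3279 K/W
Q = ΔT/ΣR = (1280 °C − 40.6 °C)/0.3279 = 3780 W
From the inner boundary to the castable refractory/perlite interface, ΣR_partial = 0.04045 K/W.
T_interface = T_in − Q·ΣR_partial = 1280 °C − (3780)(0.04045) = 1127 °C

T = 1127 °C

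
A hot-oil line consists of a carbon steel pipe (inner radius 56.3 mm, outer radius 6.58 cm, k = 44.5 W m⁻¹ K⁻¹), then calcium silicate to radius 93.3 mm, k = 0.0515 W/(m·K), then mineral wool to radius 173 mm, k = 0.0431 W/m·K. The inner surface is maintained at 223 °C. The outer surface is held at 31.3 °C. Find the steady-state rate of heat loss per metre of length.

Series thermal resistances, inner to outer:
  R'_carbon steel = ln(0.0658/0.0563)/(2πk) = 0.1559/(2π·44.5) = 5.577×10^-4 m·K/W
  R'_calcium silicate = ln(0.0933/0.0658)/(2πk) = 0.3492/(2π·0.0515) = 1.079 m·K/W
  R'_mineral wool = ln(0.173/0.0933)/(2πk) = 0.6175/(2π·0.0431) = 2.280 m·K/W
ΣR = 5.577×10^-4 + 1.079 + 2.280 = 3.360 m·K/W
Q' = ΔT/ΣR = (223 °C − 31.3 °C)/3.360 = 57.1 W/m

Q' = 57.1 W/m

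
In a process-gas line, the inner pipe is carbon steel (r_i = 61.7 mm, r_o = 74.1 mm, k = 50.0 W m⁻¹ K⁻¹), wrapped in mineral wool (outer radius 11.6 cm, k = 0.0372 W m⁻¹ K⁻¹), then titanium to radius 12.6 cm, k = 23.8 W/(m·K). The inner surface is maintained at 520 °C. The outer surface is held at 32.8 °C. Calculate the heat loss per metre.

Q' = 254 W/m

Series thermal resistances, inner to outer:
  R'_carbon steel = ln(0.0741/0.0617)/(2πk) = 0.1831/(2π·50.0) = 5.829×10^-4 m·K/W
  R'_mineral wool = ln(0.116/0.0741)/(2πk) = 0.4482/(2π·0.0372) = 1.917 m·K/W
  R'_titanium = ln(0.126/0.116)/(2πk) = 0.08269/(2π·23.8) = 5.530×10^-4 m·K/W
ΣR = 5.829×10^-4 + 1.917 + 5.530×10^-4 = 1.918 m·K/W
Q' = ΔT/ΣR = (520 °C − 32.8 °C)/1.918 = 254 W/m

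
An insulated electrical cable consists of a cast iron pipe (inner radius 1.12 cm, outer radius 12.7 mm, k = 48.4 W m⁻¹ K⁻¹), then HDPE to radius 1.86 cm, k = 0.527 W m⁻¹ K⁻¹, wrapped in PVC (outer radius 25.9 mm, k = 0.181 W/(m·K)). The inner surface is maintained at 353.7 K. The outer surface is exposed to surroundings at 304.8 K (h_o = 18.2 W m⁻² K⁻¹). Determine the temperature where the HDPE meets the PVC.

T = 346.1 K

Series thermal resistances, inner to outer:
  R'_cast iron = ln(0.0127/0.0112)/(2πk) = 0.1257/(2π·48.4) = 4.133×10^-4 m·K/W
  R'_HDPE = ln(0.0186/0.0127)/(2πk) = 0.3816/(2π·0.527) = 0.1152 m·K/W
  R'_PVC = ln(0.0259/0.0186)/(2πk) = 0.3311/(2π·0.181) = 0.2911 m·K/W
  R'_conv,out = 1/(2πr h) = 1/(2π·0.0259·18.2) = 0.3376 m·K/W
ΣR = 4.133×10^-4 + 0.1152 + 0.2911 + 0.3376 = 0.7443 m·K/W
Q' = ΔT/ΣR = (353.7 K − 304.8 K)/0.7443 = 65.70 W/m
From the inner boundary to the HDPE/PVC interface, ΣR_partial = 0.1156 m·K/W.
T_interface = T_in − Q'·ΣR_partial = 353.7 K − (65.70)(0.1156) = 346.1 K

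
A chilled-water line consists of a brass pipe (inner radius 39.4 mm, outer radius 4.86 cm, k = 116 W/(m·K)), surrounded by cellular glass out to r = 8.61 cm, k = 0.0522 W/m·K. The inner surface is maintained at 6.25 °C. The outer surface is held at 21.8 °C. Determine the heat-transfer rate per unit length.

Q' = 8.92 W/m

Series thermal resistances, inner to outer:
  R'_brass = ln(0.0486/0.0394)/(2πk) = 0.2099/(2π·116) = 2.879×10^-4 m·K/W
  R'_cellular glass = ln(0.0861/0.0486)/(2πk) = 0.5719/(2π·0.0522) = 1.744 m·K/W
ΣR = 2.879×10^-4 + 1.744 = 1.744 m·K/W
Q' = ΔT/ΣR = (6.25 °C − 21.8 °C)/1.744 = -8.92 W/m
(Negative Q' ⇒ heat flows inward; heat gain = 8.92 W/m.)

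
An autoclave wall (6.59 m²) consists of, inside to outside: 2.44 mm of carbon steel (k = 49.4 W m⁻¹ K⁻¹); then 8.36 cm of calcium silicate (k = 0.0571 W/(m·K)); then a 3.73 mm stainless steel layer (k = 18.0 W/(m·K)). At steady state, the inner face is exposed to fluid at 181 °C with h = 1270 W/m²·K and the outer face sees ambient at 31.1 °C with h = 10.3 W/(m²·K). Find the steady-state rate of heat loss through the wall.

Series thermal resistances, inner to outer:
  R_conv,in = 1/(hA) = 1/(1270·6.59) = 1.195×10^-4 K/W
  R_carbon steel = L/(kA) = 0.00244/(49.4·6.59) = 7.495×10^-6 K/W
  R_calcium silicate = L/(kA) = 0.0836/(0.0571·6.59) = 0.2222 K/W
  R_stainless steel = L/(kA) = 0.00373/(18.0·6.59) = 3.144×10^-5 K/W
  R_conv,out = 1/(hA) = 1/(10.3·6.59) = 0.01473 K/W
ΣR = 1.195×10^-4 + 7.495×10^-6 + 0.2222 + 3.144×10^-5 + 0.01473 = 0.2371 K/W
Q = ΔT/ΣR = (181 °C − 31.1 °C)/0.2371 = 632 W

Q = 632 W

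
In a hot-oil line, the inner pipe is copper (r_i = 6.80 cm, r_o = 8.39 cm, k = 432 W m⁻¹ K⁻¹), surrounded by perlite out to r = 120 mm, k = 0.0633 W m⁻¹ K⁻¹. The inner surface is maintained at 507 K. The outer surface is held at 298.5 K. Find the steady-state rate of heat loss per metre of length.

Resistance network (inner→outer):
  R'_copper = ln(0.0839/0.0680)/(2πk) = 0.2101/(2π·432) = 7.741×10^-5 m·K/W
  R'_perlite = ln(0.120/0.0839)/(2πk) = 0.3579/(2π·0.0633) = 0.8998 m·K/W
ΣR = 7.741×10^-5 + 0.8998 = 0.8999 m·K/W
Q' = ΔT/ΣR = (507 K − 298.5 K)/0.8999 = 232 W/m

Q' = 232 W/m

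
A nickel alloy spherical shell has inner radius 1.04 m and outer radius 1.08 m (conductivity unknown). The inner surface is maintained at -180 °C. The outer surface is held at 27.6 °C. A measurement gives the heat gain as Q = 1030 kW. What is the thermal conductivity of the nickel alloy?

ΣR = ΔT/Q = |-180 − 27.6|/1.03×10^6 = 2.016×10^-4 K/W
(1/r₁−1/r₂)/(4πk) = 2.016×10^-4 ⇒ k = 0.03561/(4π·2.016×10^-4) = 14.1 W/m·K

k = 14.1 W/m·K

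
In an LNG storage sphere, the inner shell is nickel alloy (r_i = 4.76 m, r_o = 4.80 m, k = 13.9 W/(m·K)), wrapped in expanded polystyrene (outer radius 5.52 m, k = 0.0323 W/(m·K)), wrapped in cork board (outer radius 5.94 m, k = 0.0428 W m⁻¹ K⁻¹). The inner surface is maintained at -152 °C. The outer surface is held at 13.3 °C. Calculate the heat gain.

Q = 1820 W

Series thermal resistances, inner to outer:
  R_nickel alloy = (1/4.76 − 1/4.80)/(4πk) = 0.001751/(4π·13.9) = 1.002×10^-5 K/W
  R_expanded polystyrene = (1/4.80 − 1/5.52)/(4πk) = 0.02717/(4π·0.0323) = 0.06695 K/W
  R_cork board = (1/5.52 − 1/5.94)/(4πk) = 0.01281/(4π·0.0428) = 0.02382 K/W
ΣR = 1.002×10^-5 + 0.06695 + 0.02382 = 0.09078 K/W
Q = ΔT/ΣR = (-152 °C − 13.3 °C)/0.09078 = -1820 W
(Negative Q ⇒ heat flows inward; heat gain = 1820 W.)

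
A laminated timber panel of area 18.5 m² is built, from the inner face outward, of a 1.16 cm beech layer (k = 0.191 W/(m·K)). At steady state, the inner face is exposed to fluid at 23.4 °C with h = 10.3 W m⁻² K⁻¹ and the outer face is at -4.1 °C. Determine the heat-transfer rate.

Q = 3220 W

Treat each layer as a resistance in series:
  R_conv,in = 1/(hA) = 1/(10.3·18.5) = 0.005248 K/W
  R_beech = L/(kA) = 0.0116/(0.191·18.5) = 0.003283 K/W
ΣR = 0.005248 + 0.003283 = 0.008531 K/W
Q = ΔT/ΣR = (23.4 °C − -4.1 °C)/0.008531 = 3220 W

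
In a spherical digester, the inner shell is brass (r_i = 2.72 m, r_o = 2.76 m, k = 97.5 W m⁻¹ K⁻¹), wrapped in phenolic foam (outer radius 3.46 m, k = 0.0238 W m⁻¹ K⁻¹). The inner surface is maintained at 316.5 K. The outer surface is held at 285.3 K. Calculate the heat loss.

Treat each layer as a resistance in series:
  R_brass = (1/2.72 − 1/2.76)/(4πk) = 0.005328/(4π·97.5) = 4.349×10^-6 K/W
  R_phenolic foam = (1/2.76 − 1/3.46)/(4πk) = 0.07330/(4π·0.0238) = 0.2451 K/W
ΣR = 4.349×10^-6 + 0.2451 = 0.2451 K/W
Q = ΔT/ΣR = (316.5 K − 285.3 K)/0.2451 = 127 W

Q = 127 W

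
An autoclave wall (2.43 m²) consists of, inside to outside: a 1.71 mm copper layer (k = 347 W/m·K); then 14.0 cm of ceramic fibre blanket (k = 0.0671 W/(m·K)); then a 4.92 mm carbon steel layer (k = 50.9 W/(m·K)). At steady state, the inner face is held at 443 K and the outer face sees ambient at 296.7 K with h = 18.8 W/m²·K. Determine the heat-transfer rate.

Treat each layer as a resistance in series:
  R_copper = L/(kA) = 0.00171/(347·2.43) = 2.028×10^-6 K/W
  R_ceramic fibre blanket = L/(kA) = 0.140/(0.0671·2.43) = 0.8586 K/W
  R_carbon steel = L/(kA) = 0.00492/(50.9·2.43) = 3.978×10^-5 K/W
  R_conv,out = 1/(hA) = 1/(18.8·2.43) = 0.02189 K/W
ΣR = 2.028×10^-6 + 0.8586 + 3.978×10^-5 + 0.02189 = 0.8805 K/W
Q = ΔT/ΣR = (443 K − 296.7 K)/0.8805 = 166 W

Q = 166 W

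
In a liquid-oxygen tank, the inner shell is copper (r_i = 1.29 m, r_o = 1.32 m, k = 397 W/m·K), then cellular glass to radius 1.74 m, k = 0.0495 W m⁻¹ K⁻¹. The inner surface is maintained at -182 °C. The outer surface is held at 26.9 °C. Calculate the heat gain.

Treat each layer as a resistance in series:
  R_copper = (1/1.29 − 1/1.32)/(4πk) = 0.01762/(4π·397) = 3.531×10^-6 K/W
  R_cellular glass = (1/1.32 − 1/1.74)/(4πk) = 0.1829/(4π·0.0495) = 0.2940 K/W
ΣR = 3.531×10^-6 + 0.2940 = 0.2940 K/W
Q = ΔT/ΣR = (-182 °C − 26.9 °C)/0.2940 = -711 W
(Negative Q ⇒ heat flows inward; heat gain = 711 W.)

Q = 711 W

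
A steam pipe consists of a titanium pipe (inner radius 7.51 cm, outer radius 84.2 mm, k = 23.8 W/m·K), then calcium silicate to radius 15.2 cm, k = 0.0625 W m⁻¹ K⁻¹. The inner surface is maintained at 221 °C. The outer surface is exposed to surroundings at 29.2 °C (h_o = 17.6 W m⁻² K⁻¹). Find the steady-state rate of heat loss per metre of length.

Q' = 123 W/m

Treat each layer as a resistance in series:
  R'_titanium = ln(0.0842/0.0751)/(2πk) = 0.1144/(2π·23.8) = 7.648×10^-4 m·K/W
  R'_calcium silicate = ln(0.152/0.0842)/(2πk) = 0.5907/(2π·0.0625) = 1.504 m·K/W
  R'_conv,out = 1/(2πr h) = 1/(2π·0.152·17.6) = 0.05949 m·K/W
ΣR = 7.648×10^-4 + 1.504 + 0.05949 = 1.564 m·K/W
Q' = ΔT/ΣR = (221 °C − 29.2 °C)/1.564 = 123 W/m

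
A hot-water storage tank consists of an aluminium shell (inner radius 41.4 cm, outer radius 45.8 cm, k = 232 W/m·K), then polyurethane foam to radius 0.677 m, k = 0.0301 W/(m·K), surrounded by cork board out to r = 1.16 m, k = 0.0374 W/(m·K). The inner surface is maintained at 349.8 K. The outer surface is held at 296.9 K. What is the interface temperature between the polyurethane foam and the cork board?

T = 318.7 K

Resistance network (inner→outer):
  R_aluminium = (1/0.414 − 1/0.458)/(4πk) = 0.2321/(4π·232) = 7.960×10^-5 K/W
  R_polyurethane foam = (1/0.458 − 1/0.677)/(4πk) = 0.7063/(4π·0.0301) = 1.867 K/W
  R_cork board = (1/0.677 − 1/1.16)/(4πk) = 0.6150/(4π·0.0374) = 1.309 K/W
ΣR = 7.960×10^-5 + 1.867 + 1.309 = 3.176 K/W
Q = ΔT/ΣR = (349.8 K − 296.9 K)/3.176 = 16.66 W
From the inner boundary to the polyurethane foam/cork board interface, ΣR_partial = 1.867 K/W.
T_interface = T_in − Q·ΣR_partial = 349.8 K − (16.66)(1.867) = 318.7 K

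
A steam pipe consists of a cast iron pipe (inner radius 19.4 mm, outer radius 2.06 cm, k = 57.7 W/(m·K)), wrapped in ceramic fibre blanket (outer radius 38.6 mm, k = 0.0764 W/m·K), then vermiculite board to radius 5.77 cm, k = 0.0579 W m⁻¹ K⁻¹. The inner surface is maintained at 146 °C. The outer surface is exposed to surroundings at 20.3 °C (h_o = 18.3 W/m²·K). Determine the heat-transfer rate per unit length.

Resistance network (inner→outer):
  R'_cast iron = ln(0.0206/0.0194)/(2πk) = 0.06002/(2π·57.7) = 1.655×10^-4 m·K/W
  R'_ceramic fibre blanket = ln(0.0386/0.0206)/(2πk) = 0.6280/(2π·0.0764) = 1.308 m·K/W
  R'_vermiculite board = ln(0.0577/0.0386)/(2πk) = 0.4020/(2π·0.0579) = 1.105 m·K/W
  R'_conv,out = 1/(2πr h) = 1/(2π·0.0577·18.3) = 0.1507 m·K/W
ΣR = 1.655×10^-4 + 1.308 + 1.105 + 0.1507 = 2.564 m·K/W
Q' = ΔT/ΣR = (146 °C − 20.3 °C)/2.564 = 49.0 W/m

Q' = 49.0 W/m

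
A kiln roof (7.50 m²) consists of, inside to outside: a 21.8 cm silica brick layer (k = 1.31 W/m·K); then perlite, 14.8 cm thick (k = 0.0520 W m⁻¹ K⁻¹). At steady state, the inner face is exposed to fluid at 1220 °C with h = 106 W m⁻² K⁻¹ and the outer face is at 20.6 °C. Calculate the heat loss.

Treat each layer as a resistance in series:
  R_conv,in = 1/(hA) = 1/(106·7.50) = 0.001258 K/W
  R_silica brick = L/(kA) = 0.218/(1.31·7.50) = 0.02219 K/W
  R_perlite = L/(kA) = 0.148/(0.0520·7.50) = 0.3795 K/W
ΣR = 0.001258 + 0.02219 + 0.3795 = 0.4029 K/W
Q = ΔT/ΣR = (1220 °C − 20.6 °C)/0.4029 = 2980 W

Q = 2980 W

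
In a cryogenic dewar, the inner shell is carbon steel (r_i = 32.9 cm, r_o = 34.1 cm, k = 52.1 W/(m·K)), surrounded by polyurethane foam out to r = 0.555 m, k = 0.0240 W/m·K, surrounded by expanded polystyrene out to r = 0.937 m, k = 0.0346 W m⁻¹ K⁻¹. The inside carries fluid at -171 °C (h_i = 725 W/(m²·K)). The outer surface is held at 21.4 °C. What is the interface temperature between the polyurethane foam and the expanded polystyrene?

Series thermal resistances, inner to outer:
  R_conv,in = 1/(4πr²h) = 1/(4π·0.329²·725) = 0.001014 K/W
  R_carbon steel = (1/0.329 − 1/0.341)/(4πk) = 0.1070/(4π·52.1) = 1.634×10^-4 K/W
  R_polyurethane foam = (1/0.341 − 1/0.555)/(4πk) = 1.131/(4π·0.0240) = 3.749 K/W
  R_expanded polystyrene = (1/0.555 − 1/0.937)/(4πk) = 0.7346/(4π·0.0346) = 1.689 K/W
ΣR = 0.001014 + 1.634×10^-4 + 3.749 + 1.689 = 5.439 K/W
Q = ΔT/ΣR = (-171 °C − 21.4 °C)/5.439 = -35.37 W
From the inner boundary to the polyurethane foam/expanded polystyrene interface, ΣR_partial = 3.750 K/W.
T_interface = T_in − Q·ΣR_partial = -171 °C − (-35.37)(3.750) = -38.4 °C

T = -38.4 °C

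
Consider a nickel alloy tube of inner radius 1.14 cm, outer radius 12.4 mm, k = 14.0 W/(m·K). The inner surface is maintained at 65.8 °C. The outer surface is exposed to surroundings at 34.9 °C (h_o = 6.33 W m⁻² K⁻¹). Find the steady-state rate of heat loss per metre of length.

Treat each layer as a resistance in series:
  R'_nickel alloy = ln(0.0124/0.0114)/(2πk) = 0.08408/(2π·14.0) = 9.559×10^-4 m·K/W
  R'_conv,out = 1/(2πr h) = 1/(2π·0.0124·6.33) = 2.028 m·K/W
ΣR = 9.559×10^-4 + 2.028 = 2.029 m·K/W
Q' = ΔT/ΣR = (65.8 °C − 34.9 °C)/2.029 = 15.2 W/m

Q' = 15.2 W/m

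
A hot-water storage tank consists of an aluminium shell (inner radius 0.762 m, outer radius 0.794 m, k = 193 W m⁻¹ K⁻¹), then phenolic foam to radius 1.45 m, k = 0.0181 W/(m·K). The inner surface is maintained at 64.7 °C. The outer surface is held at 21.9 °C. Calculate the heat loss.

Q = 17.1 W

Resistance network (inner→outer):
  R_aluminium = (1/0.762 − 1/0.794)/(4πk) = 0.05289/(4π·193) = 2.181×10^-5 K/W
  R_phenolic foam = (1/0.794 − 1/1.45)/(4πk) = 0.5698/(4π·0.0181) = 2.505 K/W
ΣR = 2.181×10^-5 + 2.505 = 2.505 K/W
Q = ΔT/ΣR = (64.7 °C − 21.9 °C)/2.505 = 17.1 W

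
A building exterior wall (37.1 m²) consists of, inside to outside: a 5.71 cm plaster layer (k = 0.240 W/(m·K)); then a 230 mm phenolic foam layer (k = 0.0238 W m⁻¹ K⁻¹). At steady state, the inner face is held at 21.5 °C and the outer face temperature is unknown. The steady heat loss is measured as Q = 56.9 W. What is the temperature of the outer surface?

Series resistances:
  R_plaster = L/(kA) = 0.0571/(0.240·37.1) = 0.006413 K/W
  R_phenolic foam = L/(kA) = 0.230/(0.0238·37.1) = 0.2605 K/W
ΣR = 0.2669 K/W
ΔT = Q·ΣR = 56.9 × 0.2669 = 15.19 K
Heat flows outward, so T_out = T_in − ΔT = 21.5 − 15.19 = 6.31 °C

T_out = 6.31 °C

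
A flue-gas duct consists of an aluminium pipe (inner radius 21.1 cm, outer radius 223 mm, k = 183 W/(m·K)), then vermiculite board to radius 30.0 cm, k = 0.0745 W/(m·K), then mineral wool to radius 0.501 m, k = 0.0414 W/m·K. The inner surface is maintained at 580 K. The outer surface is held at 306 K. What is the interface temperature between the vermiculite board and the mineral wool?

Treat each layer as a resistance in series:
  R'_aluminium = ln(0.223/0.211)/(2πk) = 0.05531/(2π·183) = 4.811×10^-5 m·K/W
  R'_vermiculite board = ln(0.300/0.223)/(2πk) = 0.2966/(2π·0.0745) = 0.6337 m·K/W
  R'_mineral wool = ln(0.501/0.300)/(2πk) = 0.5128/(2π·0.0414) = 1.971 m·K/W
ΣR = 4.811×10^-5 + 0.6337 + 1.971 = 2.605 m·K/W
Q' = ΔT/ΣR = (580 K − 306 K)/2.605 = 105.2 W/m
From the inner boundary to the vermiculite board/mineral wool interface, ΣR_partial = 0.6337 m·K/W.
T_interface = T_in − Q'·ΣR_partial = 580 K − (105.2)(0.6337) = 513 K

T = 513 K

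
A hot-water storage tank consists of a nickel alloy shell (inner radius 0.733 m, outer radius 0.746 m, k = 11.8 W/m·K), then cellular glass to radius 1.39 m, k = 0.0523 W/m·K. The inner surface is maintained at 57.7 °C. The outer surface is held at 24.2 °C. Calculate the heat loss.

Series thermal resistances, inner to outer:
  R_nickel alloy = (1/0.733 − 1/0.746)/(4πk) = 0.02377/(4π·11.8) = 1.603×10^-4 K/W
  R_cellular glass = (1/0.746 − 1/1.39)/(4πk) = 0.6211/(4π·0.0523) = 0.9450 K/W
ΣR = 1.603×10^-4 + 0.9450 = 0.9452 K/W
Q = ΔT/ΣR = (57.7 °C − 24.2 °C)/0.9452 = 35.4 W

Q = 35.4 W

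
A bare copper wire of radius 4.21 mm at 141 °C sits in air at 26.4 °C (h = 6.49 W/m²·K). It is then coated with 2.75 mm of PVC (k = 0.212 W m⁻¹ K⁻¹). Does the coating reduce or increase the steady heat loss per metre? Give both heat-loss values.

increases: 19.7 → 29.4 W/m

Critical radius for a cylinder: r_cr = k/h = 0.0327 m = 3.27 cm.
Outer radius after coating: r₂ = 0.00421 + 0.00275 = 0.00696 m.
Since r₁ < r_cr and r₂ ≤ r_cr, the coating moves toward the maximum at r_cr — heat loss rises.
Bare: R = 1/(2πr₁h) = 5.825 m·K/W; Q = 114.6/5.825 = 19.7 W/m.
Coated: R = R_cond + R_conv = 3.901 m·K/W; Q = 114.6/3.901 = 29.4 W/m.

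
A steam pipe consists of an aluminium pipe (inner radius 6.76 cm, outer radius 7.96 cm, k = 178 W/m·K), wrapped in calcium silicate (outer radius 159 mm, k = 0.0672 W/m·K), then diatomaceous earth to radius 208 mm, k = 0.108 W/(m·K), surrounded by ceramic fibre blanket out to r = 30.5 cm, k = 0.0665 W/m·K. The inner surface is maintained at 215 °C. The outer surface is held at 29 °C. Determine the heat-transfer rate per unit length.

Series thermal resistances, inner to outer:
  R'_aluminium = ln(0.0796/0.0676)/(2πk) = 0.1634/(2π·178) = 1.461×10^-4 m·K/W
  R'_calcium silicate = ln(0.159/0.0796)/(2πk) = 0.6919/(2π·0.0672) = 1.639 m·K/W
  R'_diatomaceous earth = ln(0.208/0.159)/(2πk) = 0.2686/(2π·0.108) = 0.3959 m·K/W
  R'_ceramic fibre blanket = ln(0.305/0.208)/(2πk) = 0.3828/(2π·0.0665) = 0.9161 m·K/W
ΣR = 1.461×10^-4 + 1.639 + 0.3959 + 0.9161 = 2.951 m·K/W
Q' = ΔT/ΣR = (215 °C − 29 °C)/2.951 = 63.0 W/m

Q' = 63.0 W/m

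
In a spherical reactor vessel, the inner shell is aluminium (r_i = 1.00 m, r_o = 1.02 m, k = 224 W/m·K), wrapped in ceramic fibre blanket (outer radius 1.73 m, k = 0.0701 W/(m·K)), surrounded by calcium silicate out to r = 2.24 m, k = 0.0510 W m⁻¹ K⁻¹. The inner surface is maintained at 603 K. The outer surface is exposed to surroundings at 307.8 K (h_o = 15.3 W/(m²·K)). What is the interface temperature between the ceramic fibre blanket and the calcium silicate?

T = 400 K

Treat each layer as a resistance in series:
  R_aluminium = (1/1.00 − 1/1.02)/(4πk) = 0.01961/(4π·224) = 6.966×10^-6 K/W
  R_ceramic fibre blanket = (1/1.02 − 1/1.73)/(4πk) = 0.4024/(4π·0.0701) = 0.4568 K/W
  R_calcium silicate = (1/1.73 − 1/2.24)/(4πk) = 0.1316/(4π·0.0510) = 0.2054 K/W
  R_conv,out = 1/(4πr²h) = 1/(4π·2.24²·15.3) = 0.001037 K/W
ΣR = 6.966×10^-6 + 0.4568 + 0.2054 + 0.001037 = 0.6632 K/W
Q = ΔT/ΣR = (603 K − 307.8 K)/0.6632 = 445.1 W
From the inner boundary to the ceramic fibre blanket/calcium silicate interface, ΣR_partial = 0.4568 K/W.
T_interface = T_in − Q·ΣR_partial = 603 K − (445.1)(0.4568) = 400 K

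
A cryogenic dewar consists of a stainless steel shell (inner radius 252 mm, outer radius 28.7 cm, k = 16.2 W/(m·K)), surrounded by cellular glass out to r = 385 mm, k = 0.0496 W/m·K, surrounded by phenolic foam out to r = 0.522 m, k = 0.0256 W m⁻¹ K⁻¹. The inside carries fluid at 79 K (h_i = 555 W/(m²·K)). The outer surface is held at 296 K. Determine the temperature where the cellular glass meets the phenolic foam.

Treat each layer as a resistance in series:
  R_conv,in = 1/(4πr²h) = 1/(4π·0.252²·555) = 0.002258 K/W
  R_stainless steel = (1/0.252 − 1/0.287)/(4πk) = 0.4839/(4π·16.2) = 0.002377 K/W
  R_cellular glass = (1/0.287 − 1/0.385)/(4πk) = 0.8869/(4π·0.0496) = 1.423 K/W
  R_phenolic foam = (1/0.385 − 1/0.522)/(4πk) = 0.6817/(4π·0.0256) = 2.119 K/W
ΣR = 0.002258 + 0.002377 + 1.423 + 2.119 = 3.547 K/W
Q = ΔT/ΣR = (79 K − 296 K)/3.547 = -61.18 W
From the inner boundary to the cellular glass/phenolic foam interface, ΣR_partial = 1.428 K/W.
T_interface = T_in − Q·ΣR_partial = 79 K − (-61.18)(1.428) = 166 K

T = 166 K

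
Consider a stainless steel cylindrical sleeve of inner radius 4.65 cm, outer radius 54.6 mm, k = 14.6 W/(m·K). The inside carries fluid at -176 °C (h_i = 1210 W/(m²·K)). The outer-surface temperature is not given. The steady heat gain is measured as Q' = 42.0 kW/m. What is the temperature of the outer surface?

Series resistances:
  R'_conv,in = 1/(2πr h) = 1/(2π·0.0465·1210) = 0.002829 m·K/W
  R'_stainless steel = ln(0.0546/0.0465)/(2πk) = 0.1606/(2π·14.6) = 0.001751 m·K/W
ΣR = 0.004579 m·K/W
ΔT = Q'·ΣR = 42000 × 0.004579 = 192.3 K
Heat flows inward, so T_out = T_in + ΔT = -176 + 192.3 = 16.3 °C

T_out = 16.3 °C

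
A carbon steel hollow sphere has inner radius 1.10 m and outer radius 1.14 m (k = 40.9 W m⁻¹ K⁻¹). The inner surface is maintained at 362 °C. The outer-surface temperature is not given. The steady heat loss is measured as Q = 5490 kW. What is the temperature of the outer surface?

Sum the resistances:
  R_carbon steel = (1/1.10 − 1/1.14)/(4πk) = 0.03190/(4π·40.9) = 6.206×10^-5 K/W
ΣR = 6.206×10^-5 K/W
ΔT = Q·ΣR = 5.49×10^6 × 6.206×10^-5 = 340.7 K
Heat flows outward, so T_out = T_in − ΔT = 362 − 340.7 = 21.3 °C

T_out = 21.3 °C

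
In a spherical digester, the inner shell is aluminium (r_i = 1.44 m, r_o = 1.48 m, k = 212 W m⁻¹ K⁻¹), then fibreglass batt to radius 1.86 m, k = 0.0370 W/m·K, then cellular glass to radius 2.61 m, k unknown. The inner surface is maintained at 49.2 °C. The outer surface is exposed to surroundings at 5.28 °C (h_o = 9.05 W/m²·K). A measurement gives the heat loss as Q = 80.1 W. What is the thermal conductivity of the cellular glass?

ΣR = ΔT/Q = |49.2 − 5.28|/80.1 = 0.5483 K/W
Known resistances:
  R_aluminium = (1/1.44 − 1/1.48)/(4πk) = 0.01877/(4π·212) = 7.045×10^-6 K/W
  R_fibreglass batt = (1/1.48 − 1/1.86)/(4πk) = 0.1380/(4π·0.0370) = 0.2969 K/W
  R_conv,out = 1/(4πr²h) = 1/(4π·2.61²·9.05) = 0.001291 K/W
R_cellular glass = ΣR − ΣR_known = 0.5483 − 0.2982 = 0.2501 K/W
(1/r₁−1/r₂)/(4πk) = 0.2501 ⇒ k = 0.1545/(4π·0.2501) = 0.0492 W/m·K

k = 0.0492 W/m·K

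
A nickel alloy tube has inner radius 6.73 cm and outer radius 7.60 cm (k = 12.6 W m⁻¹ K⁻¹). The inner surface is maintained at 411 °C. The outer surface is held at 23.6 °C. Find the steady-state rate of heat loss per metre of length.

Q' = 2πk·ΔT/ln(r₂/r₁) = 2π × 12.6 × 387.4 / ln(0.0760/0.0673) = 2.52×10^5 W/m

Q' = 252 kW/m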